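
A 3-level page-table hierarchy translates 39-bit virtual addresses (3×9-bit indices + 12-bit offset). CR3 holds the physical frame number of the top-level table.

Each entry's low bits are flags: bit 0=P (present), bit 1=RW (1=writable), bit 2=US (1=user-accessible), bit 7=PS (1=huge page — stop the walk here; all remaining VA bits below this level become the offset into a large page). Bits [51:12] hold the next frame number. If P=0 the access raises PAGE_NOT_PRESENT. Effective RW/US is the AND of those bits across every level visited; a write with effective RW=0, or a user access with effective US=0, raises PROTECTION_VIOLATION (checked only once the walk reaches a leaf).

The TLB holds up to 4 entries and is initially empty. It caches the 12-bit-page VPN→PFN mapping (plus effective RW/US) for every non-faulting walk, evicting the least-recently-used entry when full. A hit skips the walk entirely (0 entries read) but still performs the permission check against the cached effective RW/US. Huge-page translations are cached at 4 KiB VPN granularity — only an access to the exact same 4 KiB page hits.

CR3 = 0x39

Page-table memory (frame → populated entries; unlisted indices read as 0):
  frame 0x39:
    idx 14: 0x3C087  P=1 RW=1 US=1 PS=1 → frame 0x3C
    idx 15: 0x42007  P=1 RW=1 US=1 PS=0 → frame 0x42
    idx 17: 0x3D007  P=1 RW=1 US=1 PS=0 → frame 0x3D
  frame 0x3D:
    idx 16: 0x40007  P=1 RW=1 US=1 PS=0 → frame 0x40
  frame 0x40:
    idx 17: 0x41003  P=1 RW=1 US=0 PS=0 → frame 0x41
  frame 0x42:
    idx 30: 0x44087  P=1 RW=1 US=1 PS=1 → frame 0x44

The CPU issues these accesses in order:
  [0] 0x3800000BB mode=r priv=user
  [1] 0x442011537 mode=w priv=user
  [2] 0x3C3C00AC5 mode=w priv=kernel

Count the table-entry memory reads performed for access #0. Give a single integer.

Walk each access:
#0 VA=0x3800000BB (r,user):
  L0 @0x39[14] → 0x3C087  P=1,RW=1,US=1,PS=1
  ✓ 0x3C0BB (huge @L0)  — 1 lookups
#1 VA=0x442011537 (w,user):
  L0 @0x39[17] → 0x3D007  P=1,RW=1,US=1,PS=0
  L1 @0x3D[16] → 0x40007  P=1,RW=1,US=1,PS=0
  L2 @0x40[17] → 0x41003  P=1,RW=1,US=0,PS=0
  → PROTECTION_VIOLATION  (3 entries read)
#2 VA=0x3C3C00AC5 (w,kernel):
  L0 @0x39[15] → 0x42007  P=1,RW=1,US=1,PS=0
  L1 @0x42[30] → 0x44087  P=1,RW=1,US=1,PS=1
  ✓ 0x44AC5 (huge @L1)  — 2 lookups

Entries read for #0: 1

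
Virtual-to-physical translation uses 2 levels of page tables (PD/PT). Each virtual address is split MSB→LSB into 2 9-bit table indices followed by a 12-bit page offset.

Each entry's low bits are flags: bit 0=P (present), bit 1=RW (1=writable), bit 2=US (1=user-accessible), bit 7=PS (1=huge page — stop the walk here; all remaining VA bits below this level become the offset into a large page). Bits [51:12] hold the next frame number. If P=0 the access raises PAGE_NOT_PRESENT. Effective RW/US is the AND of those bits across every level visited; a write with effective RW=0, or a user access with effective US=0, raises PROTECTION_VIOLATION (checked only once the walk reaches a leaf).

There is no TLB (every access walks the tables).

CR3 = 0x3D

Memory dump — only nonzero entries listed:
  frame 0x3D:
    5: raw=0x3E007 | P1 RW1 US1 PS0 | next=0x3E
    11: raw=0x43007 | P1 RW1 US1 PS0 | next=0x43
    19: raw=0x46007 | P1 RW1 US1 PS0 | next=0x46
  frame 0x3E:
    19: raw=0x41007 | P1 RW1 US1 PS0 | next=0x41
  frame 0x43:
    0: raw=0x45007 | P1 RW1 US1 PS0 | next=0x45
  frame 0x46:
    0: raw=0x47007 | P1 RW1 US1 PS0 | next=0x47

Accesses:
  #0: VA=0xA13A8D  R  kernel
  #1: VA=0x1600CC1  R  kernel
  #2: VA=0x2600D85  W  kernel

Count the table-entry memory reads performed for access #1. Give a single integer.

Per-access translation:
#0 VA=0xA13A8D (r,kernel):
  L0 @0x3D[5] → 0x3E007  P=1,RW=1,US=1,PS=0
  L1 @0x3E[19] → 0x41007  P=1,RW=1,US=1,PS=0
  ⇒ phys 0x41A8D  [2 reads]
#1 VA=0x1600CC1 (r,kernel):
  L0 @0x3D[11] → 0x43007  P=1,RW=1,US=1,PS=0
  L1 @0x43[0] → 0x45007  P=1,RW=1,US=1,PS=0
  ⇒ phys 0x45CC1  [2 reads]
#2 VA=0x2600D85 (w,kernel):
  L0 @0x3D[19] → 0x46007  P=1,RW=1,US=1,PS=0
  L1 @0x46[0] → 0x47007  P=1,RW=1,US=1,PS=0
  ⇒ phys 0x47D85  [2 reads]

Entries read for #1: 2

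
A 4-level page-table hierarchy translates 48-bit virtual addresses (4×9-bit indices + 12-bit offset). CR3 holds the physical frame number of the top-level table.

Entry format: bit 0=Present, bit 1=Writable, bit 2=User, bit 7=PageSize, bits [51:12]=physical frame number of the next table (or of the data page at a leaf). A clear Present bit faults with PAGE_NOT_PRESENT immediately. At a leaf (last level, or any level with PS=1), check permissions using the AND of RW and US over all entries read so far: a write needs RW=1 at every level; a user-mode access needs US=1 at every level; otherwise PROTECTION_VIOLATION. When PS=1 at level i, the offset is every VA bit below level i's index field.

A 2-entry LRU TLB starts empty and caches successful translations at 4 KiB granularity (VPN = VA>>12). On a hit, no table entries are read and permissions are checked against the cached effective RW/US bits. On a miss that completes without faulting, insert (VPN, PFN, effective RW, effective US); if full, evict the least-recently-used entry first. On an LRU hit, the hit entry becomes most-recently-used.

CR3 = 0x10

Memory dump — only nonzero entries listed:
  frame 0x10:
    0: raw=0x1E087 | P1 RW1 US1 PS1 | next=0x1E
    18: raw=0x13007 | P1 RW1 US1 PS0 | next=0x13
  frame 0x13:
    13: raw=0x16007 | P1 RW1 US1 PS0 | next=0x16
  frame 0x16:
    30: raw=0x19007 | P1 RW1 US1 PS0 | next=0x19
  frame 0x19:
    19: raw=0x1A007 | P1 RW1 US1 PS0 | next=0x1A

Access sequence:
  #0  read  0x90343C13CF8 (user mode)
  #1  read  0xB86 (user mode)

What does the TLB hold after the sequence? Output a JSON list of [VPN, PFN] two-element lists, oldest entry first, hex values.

Per-access translation:
#0 VA=0x90343C13CF8 (r,user):
  lvl0: tbl 0x10, slot 18 ⇒ 0x13007 (P1/RW1/US1/PS0)
  lvl1: tbl 0x13, slot 13 ⇒ 0x16007 (P1/RW1/US1/PS0)
  lvl2: tbl 0x16, slot 30 ⇒ 0x19007 (P1/RW1/US1/PS0)
  lvl3: tbl 0x19, slot 19 ⇒ 0x1A007 (P1/RW1/US1/PS0)
  ⇒ phys 0x1ACF8  [4 reads]
#1 VA=0xB86 (r,user):
  lvl0: tbl 0x10, slot 0 ⇒ 0x1E087 (P1/RW1/US1/PS1)
  ⇒ phys 0x1EB86 (huge @L0)  [1 reads]

TLB: [["0x90343C13", "0x1A"], ["0x0", "0x1E"]]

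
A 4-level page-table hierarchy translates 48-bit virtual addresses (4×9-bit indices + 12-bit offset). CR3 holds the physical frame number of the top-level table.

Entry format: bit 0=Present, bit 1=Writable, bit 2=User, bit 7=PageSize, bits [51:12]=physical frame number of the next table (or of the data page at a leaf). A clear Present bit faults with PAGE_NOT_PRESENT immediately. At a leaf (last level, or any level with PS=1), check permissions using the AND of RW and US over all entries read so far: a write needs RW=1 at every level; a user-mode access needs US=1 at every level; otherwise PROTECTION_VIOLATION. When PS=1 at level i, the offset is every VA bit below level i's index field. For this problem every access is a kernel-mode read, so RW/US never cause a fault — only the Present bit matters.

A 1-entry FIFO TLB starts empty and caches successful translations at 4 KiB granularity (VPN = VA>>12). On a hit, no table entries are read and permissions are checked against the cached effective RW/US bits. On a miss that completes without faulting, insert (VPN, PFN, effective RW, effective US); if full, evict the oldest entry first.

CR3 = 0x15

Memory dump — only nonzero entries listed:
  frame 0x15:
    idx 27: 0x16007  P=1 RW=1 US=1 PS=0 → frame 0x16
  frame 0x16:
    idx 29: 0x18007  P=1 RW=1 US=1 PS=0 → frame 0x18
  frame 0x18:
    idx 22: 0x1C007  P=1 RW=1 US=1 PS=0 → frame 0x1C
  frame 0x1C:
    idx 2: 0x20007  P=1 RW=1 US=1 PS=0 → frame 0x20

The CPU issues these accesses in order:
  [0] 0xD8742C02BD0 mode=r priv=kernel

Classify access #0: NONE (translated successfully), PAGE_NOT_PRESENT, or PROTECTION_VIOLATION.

Trace:
#0 VA=0xD8742C02BD0 (r,kernel):
  L0 @0x15[27] → 0x16007  P=1,RW=1,US=1,PS=0
  L1 @0x16[29] → 0x18007  P=1,RW=1,US=1,PS=0
  L2 @0x18[22] → 0x1C007  P=1,RW=1,US=1,PS=0
  L3 @0x1C[2] → 0x20007  P=1,RW=1,US=1,PS=0
  ⇒ phys 0x20BD0  [4 reads]

Access #0 fault: NONE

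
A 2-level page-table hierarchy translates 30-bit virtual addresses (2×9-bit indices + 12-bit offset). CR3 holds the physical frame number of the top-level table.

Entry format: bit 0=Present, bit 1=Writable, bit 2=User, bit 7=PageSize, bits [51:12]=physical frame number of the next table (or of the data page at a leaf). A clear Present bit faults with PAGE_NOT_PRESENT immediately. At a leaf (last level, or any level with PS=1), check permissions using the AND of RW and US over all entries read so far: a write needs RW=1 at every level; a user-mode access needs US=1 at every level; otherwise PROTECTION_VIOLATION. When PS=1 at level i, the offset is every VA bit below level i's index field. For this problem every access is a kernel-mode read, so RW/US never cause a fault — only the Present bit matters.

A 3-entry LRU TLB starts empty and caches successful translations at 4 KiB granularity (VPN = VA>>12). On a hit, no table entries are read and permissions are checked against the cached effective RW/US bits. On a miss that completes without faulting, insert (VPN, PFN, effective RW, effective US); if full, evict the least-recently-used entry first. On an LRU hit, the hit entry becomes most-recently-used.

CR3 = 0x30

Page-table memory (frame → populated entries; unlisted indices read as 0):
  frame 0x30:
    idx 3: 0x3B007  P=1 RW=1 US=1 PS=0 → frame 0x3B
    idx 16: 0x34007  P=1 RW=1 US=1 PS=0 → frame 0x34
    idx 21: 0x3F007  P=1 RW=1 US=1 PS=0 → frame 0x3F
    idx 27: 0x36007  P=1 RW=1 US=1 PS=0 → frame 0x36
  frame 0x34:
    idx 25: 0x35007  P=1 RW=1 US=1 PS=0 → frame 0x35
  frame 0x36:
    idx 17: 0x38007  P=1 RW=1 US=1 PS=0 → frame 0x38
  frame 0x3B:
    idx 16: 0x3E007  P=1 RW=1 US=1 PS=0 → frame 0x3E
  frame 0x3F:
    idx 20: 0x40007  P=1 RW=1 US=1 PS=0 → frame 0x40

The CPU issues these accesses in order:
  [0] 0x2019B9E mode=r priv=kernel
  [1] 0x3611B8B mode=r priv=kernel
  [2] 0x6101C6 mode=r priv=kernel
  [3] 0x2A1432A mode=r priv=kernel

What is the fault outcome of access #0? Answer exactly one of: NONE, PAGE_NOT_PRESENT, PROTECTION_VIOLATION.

Per-access translation:
#0 VA=0x2019B9E (r,kernel):
  L0 @0x30[16] → 0x34007  P=1,RW=1,US=1,PS=0
  L1 @0x34[25] → 0x35007  P=1,RW=1,US=1,PS=0
  → PA=0x35B9E  (2 entries read)
#1 VA=0x3611B8B (r,kernel):
  L0 @0x30[27] → 0x36007  P=1,RW=1,US=1,PS=0
  L1 @0x36[17] → 0x38007  P=1,RW=1,US=1,PS=0
  → PA=0x38B8B  (2 entries read)
#2 VA=0x6101C6 (r,kernel):
  L0 @0x30[3] → 0x3B007  P=1,RW=1,US=1,PS=0
  L1 @0x3B[16] → 0x3E007  P=1,RW=1,US=1,PS=0
  → PA=0x3E1C6  (2 entries read)
#3 VA=0x2A1432A (r,kernel):
  L0 @0x30[21] → 0x3F007  P=1,RW=1,US=1,PS=0
  L1 @0x3F[20] → 0x40007  P=1,RW=1,US=1,PS=0
  → PA=0x4032A  (2 entries read)

Access #0 fault: NONE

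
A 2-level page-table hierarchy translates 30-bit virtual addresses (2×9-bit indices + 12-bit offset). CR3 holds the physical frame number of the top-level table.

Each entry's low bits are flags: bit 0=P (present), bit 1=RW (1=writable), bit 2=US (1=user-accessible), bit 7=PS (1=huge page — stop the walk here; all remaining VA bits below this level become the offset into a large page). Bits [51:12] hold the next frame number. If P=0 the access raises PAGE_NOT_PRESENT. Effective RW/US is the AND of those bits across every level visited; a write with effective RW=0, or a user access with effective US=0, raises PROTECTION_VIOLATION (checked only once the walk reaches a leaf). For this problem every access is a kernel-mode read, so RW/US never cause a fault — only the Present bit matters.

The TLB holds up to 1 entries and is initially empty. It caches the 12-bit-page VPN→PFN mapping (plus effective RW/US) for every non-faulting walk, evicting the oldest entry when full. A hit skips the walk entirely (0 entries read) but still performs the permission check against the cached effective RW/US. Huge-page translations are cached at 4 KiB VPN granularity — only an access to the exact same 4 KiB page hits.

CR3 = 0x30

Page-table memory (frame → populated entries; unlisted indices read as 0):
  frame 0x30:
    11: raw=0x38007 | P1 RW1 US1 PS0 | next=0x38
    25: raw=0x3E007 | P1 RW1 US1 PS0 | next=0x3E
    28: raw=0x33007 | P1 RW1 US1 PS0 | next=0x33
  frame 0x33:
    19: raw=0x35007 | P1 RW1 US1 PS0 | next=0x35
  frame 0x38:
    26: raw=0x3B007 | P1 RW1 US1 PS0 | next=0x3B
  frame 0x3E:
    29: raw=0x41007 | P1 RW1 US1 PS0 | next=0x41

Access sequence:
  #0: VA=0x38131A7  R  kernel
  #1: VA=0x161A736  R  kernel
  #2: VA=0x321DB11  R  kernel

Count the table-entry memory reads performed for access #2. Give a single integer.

Trace:
#0 VA=0x38131A7 (r,kernel):
  lvl0: tbl 0x30, slot 28 ⇒ 0x33007 (P1/RW1/US1/PS0)
  lvl1: tbl 0x33, slot 19 ⇒ 0x35007 (P1/RW1/US1/PS0)
  → PA=0x351A7  (2 entries read)
#1 VA=0x161A736 (r,kernel):
  lvl0: tbl 0x30, slot 11 ⇒ 0x38007 (P1/RW1/US1/PS0)
  lvl1: tbl 0x38, slot 26 ⇒ 0x3B007 (P1/RW1/US1/PS0)
  → PA=0x3B736  (2 entries read)
#2 VA=0x321DB11 (r,kernel):
  lvl0: tbl 0x30, slot 25 ⇒ 0x3E007 (P1/RW1/US1/PS0)
  lvl1: tbl 0x3E, slot 29 ⇒ 0x41007 (P1/RW1/US1/PS0)
  → PA=0x41B11  (2 entries read)

Entries read for #2: 2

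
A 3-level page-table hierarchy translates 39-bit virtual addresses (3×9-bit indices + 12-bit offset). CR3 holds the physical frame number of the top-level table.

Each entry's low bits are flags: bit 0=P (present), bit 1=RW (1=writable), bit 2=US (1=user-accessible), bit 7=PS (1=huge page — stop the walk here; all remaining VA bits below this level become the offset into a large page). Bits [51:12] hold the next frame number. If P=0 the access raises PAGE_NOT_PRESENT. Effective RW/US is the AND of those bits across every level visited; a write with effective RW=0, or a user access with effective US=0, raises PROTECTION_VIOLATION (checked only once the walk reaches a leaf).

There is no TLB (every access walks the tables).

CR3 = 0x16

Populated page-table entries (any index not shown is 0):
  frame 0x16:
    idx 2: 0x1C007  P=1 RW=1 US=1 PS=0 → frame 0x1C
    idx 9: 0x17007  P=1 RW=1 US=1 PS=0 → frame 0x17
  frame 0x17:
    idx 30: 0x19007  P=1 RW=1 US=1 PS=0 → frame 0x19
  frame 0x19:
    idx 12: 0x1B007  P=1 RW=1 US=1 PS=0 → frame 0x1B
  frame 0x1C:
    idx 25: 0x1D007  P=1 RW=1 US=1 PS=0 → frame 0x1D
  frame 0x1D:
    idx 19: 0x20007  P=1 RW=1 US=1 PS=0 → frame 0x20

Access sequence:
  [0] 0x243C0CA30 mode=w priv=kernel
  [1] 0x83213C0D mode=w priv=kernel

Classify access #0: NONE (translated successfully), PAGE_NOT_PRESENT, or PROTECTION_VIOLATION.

Walk each access:
#0 VA=0x243C0CA30 (w,kernel):
  L0: frame=0x16 idx=9 entry=0x17007 [P=1 RW=1 US=1 PS=0]
  L1: frame=0x17 idx=30 entry=0x19007 [P=1 RW=1 US=1 PS=0]
  L2: frame=0x19 idx=12 entry=0x1B007 [P=1 RW=1 US=1 PS=0]
  ⇒ phys 0x1BA30  [3 reads]
#1 VA=0x83213C0D (w,kernel):
  L0: frame=0x16 idx=2 entry=0x1C007 [P=1 RW=1 US=1 PS=0]
  L1: frame=0x1C idx=25 entry=0x1D007 [P=1 RW=1 US=1 PS=0]
  L2: frame=0x1D idx=19 entry=0x20007 [P=1 RW=1 US=1 PS=0]
  ⇒ phys 0x20C0D  [3 reads]

Access #0 fault: NONE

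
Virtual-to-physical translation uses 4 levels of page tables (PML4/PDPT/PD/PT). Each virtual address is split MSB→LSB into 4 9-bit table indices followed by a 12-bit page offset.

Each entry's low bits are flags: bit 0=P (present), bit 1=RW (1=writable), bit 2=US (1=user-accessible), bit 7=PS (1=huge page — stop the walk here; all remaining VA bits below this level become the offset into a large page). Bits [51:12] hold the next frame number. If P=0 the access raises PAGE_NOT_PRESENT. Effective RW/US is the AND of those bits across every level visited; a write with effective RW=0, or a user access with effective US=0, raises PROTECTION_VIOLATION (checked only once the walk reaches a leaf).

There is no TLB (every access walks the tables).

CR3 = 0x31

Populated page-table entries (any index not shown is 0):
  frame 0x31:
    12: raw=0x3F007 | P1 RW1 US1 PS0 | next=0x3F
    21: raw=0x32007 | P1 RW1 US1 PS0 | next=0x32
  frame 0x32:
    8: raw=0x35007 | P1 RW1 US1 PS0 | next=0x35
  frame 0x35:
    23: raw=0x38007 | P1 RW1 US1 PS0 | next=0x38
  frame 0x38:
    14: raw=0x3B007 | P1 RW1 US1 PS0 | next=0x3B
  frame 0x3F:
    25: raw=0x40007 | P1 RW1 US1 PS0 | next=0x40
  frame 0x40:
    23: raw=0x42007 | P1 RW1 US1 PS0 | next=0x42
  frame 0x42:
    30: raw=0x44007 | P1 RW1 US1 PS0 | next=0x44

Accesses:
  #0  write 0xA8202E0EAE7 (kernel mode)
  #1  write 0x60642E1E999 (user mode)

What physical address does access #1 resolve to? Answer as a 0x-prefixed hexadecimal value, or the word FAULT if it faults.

Trace:
#0 VA=0xA8202E0EAE7 (w,kernel):
  lvl0: tbl 0x31, slot 21 ⇒ 0x32007 (P1/RW1/US1/PS0)
  lvl1: tbl 0x32, slot 8 ⇒ 0x35007 (P1/RW1/US1/PS0)
  lvl2: tbl 0x35, slot 23 ⇒ 0x38007 (P1/RW1/US1/PS0)
  lvl3: tbl 0x38, slot 14 ⇒ 0x3B007 (P1/RW1/US1/PS0)
  ✓ 0x3BAE7  — 4 lookups
#1 VA=0x60642E1E999 (w,user):
  lvl0: tbl 0x31, slot 12 ⇒ 0x3F007 (P1/RW1/US1/PS0)
  lvl1: tbl 0x3F, slot 25 ⇒ 0x40007 (P1/RW1/US1/PS0)
  lvl2: tbl 0x40, slot 23 ⇒ 0x42007 (P1/RW1/US1/PS0)
  lvl3: tbl 0x42, slot 30 ⇒ 0x44007 (P1/RW1/US1/PS0)
  ✓ 0x44999  — 4 lookups

Access #1 PA: 0x44999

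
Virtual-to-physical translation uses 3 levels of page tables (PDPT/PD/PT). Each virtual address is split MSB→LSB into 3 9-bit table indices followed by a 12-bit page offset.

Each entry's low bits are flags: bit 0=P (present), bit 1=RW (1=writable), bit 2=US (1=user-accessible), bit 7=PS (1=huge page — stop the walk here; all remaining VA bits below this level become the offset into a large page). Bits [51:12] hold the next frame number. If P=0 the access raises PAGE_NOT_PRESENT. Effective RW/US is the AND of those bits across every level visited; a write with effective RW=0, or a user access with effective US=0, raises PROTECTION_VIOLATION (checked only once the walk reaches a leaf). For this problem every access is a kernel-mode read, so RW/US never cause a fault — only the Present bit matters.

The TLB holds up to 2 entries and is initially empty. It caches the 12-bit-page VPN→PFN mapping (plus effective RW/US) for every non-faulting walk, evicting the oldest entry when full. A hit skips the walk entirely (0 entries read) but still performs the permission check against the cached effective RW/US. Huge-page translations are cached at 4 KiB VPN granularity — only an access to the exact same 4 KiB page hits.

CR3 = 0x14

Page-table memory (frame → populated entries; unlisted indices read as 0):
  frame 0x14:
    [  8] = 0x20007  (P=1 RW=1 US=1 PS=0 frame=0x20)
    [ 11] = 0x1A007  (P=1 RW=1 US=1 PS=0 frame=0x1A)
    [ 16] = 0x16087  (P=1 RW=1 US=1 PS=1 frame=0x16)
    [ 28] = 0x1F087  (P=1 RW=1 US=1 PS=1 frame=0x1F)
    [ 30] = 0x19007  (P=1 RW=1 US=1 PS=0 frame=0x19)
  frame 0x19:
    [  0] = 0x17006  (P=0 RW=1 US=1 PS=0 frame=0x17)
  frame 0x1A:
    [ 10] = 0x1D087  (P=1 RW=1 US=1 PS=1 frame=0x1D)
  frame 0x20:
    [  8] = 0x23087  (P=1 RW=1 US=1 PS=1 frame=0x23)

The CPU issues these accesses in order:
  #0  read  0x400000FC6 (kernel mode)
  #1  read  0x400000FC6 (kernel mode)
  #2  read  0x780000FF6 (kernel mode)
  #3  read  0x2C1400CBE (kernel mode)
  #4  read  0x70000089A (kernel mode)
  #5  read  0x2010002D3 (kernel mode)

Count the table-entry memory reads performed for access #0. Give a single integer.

Walk each access:
#0 VA=0x400000FC6 (r,kernel):
  L0: frame=0x14 idx=16 entry=0x16087 [P=1 RW=1 US=1 PS=1]
  ✓ 0x16FC6 (huge @L0)  — 1 lookups
#1 VA=0x400000FC6 (r,kernel):
  TLB hit vpn=0x400000 → PA=0x16FC6
#2 VA=0x780000FF6 (r,kernel):
  L0: frame=0x14 idx=30 entry=0x19007 [P=1 RW=1 US=1 PS=0]
  L1: frame=0x19 idx=0 entry=0x17006 [P=0 RW=1 US=1 PS=0]
  ⇒ fault: PAGE_NOT_PRESENT  — 2 lookups
#3 VA=0x2C1400CBE (r,kernel):
  L0: frame=0x14 idx=11 entry=0x1A007 [P=1 RW=1 US=1 PS=0]
  L1: frame=0x1A idx=10 entry=0x1D087 [P=1 RW=1 US=1 PS=1]
  ✓ 0x1DCBE (huge @L1)  — 2 lookups
#4 VA=0x70000089A (r,kernel):
  L0: frame=0x14 idx=28 entry=0x1F087 [P=1 RW=1 US=1 PS=1]
  ✓ 0x1F89A (huge @L0)  — 1 lookups
#5 VA=0x2010002D3 (r,kernel):
  L0: frame=0x14 idx=8 entry=0x20007 [P=1 RW=1 US=1 PS=0]
  L1: frame=0x20 idx=8 entry=0x23087 [P=1 RW=1 US=1 PS=1]
  ✓ 0x232D3 (huge @L1)  — 2 lookups

Entries read for #0: 1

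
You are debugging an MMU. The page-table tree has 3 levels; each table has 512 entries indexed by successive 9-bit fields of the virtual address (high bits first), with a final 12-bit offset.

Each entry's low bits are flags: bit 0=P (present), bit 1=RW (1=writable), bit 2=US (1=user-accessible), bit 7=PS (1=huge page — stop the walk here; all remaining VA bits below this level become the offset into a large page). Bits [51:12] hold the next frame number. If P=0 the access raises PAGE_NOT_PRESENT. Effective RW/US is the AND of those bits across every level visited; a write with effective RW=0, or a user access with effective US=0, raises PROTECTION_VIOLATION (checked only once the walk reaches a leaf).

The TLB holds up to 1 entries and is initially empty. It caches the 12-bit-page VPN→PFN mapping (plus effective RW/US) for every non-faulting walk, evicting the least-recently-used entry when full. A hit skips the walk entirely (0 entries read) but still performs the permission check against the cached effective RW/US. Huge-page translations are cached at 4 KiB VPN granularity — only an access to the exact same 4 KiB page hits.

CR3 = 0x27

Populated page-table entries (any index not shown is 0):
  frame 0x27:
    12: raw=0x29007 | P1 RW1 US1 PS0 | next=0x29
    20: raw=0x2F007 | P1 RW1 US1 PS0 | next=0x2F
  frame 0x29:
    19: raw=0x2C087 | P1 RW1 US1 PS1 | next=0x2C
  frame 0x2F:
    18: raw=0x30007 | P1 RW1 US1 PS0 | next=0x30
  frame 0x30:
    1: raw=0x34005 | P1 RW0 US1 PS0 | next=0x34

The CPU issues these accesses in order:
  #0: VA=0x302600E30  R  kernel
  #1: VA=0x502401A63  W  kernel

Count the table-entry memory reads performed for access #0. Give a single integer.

Per-access translation:
#0 VA=0x302600E30 (r,kernel):
  L0: frame=0x27 idx=12 entry=0x29007 [P=1 RW=1 US=1 PS=0]
  L1: frame=0x29 idx=19 entry=0x2C087 [P=1 RW=1 US=1 PS=1]
  ⇒ phys 0x2CE30 (huge @L1)  [2 reads]
#1 VA=0x502401A63 (w,kernel):
  L0: frame=0x27 idx=20 entry=0x2F007 [P=1 RW=1 US=1 PS=0]
  L1: frame=0x2F idx=18 entry=0x30007 [P=1 RW=1 US=1 PS=0]
  L2: frame=0x30 idx=1 entry=0x34005 [P=1 RW=0 US=1 PS=0]
  ⇒ fault: PROTECTION_VIOLATION  — 3 lookups

Entries read for #0: 2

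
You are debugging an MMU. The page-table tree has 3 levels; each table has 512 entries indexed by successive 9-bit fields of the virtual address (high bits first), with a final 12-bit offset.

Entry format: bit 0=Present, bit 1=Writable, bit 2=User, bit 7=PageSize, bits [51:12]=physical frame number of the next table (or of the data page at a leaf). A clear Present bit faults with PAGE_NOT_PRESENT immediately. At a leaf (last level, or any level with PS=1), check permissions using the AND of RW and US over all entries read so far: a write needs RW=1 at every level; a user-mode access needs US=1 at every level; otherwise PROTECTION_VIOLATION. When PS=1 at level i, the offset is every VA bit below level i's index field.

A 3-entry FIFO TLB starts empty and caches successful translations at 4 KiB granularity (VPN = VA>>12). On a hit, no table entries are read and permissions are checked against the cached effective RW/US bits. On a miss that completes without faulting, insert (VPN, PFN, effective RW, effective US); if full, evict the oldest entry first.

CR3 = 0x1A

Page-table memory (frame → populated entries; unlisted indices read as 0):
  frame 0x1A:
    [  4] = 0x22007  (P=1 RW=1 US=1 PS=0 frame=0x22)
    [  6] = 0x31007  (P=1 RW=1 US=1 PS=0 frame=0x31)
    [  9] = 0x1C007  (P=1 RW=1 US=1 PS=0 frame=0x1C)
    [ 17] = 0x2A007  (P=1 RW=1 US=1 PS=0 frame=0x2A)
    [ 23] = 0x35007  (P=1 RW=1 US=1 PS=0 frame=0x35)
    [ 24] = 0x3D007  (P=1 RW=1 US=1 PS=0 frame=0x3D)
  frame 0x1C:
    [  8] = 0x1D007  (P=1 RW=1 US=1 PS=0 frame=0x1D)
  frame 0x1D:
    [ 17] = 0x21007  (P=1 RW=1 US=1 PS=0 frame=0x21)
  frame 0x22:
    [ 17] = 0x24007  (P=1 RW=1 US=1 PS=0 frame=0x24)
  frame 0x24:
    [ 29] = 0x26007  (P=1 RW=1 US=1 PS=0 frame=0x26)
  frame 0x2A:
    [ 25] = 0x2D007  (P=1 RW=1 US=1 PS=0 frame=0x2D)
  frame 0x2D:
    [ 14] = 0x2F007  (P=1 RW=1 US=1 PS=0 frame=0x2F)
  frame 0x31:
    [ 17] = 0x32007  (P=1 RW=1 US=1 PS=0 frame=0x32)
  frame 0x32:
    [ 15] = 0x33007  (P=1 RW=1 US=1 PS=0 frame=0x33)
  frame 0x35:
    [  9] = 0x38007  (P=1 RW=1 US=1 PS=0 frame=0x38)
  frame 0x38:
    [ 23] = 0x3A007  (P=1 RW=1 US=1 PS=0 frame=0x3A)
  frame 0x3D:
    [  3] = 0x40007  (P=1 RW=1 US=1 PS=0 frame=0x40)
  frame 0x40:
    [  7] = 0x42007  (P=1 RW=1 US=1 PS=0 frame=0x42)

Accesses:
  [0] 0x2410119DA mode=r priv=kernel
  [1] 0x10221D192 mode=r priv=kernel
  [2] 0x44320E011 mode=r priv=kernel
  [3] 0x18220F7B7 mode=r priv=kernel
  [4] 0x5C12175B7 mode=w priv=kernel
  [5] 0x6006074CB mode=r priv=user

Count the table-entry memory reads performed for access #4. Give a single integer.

Walk each access:
#0 VA=0x2410119DA (r,kernel):
  L0: frame=0x1A idx=9 entry=0x1C007 [P=1 RW=1 US=1 PS=0]
  L1: frame=0x1C idx=8 entry=0x1D007 [P=1 RW=1 US=1 PS=0]
  L2: frame=0x1D idx=17 entry=0x21007 [P=1 RW=1 US=1 PS=0]
  ⇒ phys 0x219DA  [3 reads]
#1 VA=0x10221D192 (r,kernel):
  L0: frame=0x1A idx=4 entry=0x22007 [P=1 RW=1 US=1 PS=0]
  L1: frame=0x22 idx=17 entry=0x24007 [P=1 RW=1 US=1 PS=0]
  L2: frame=0x24 idx=29 entry=0x26007 [P=1 RW=1 US=1 PS=0]
  ⇒ phys 0x26192  [3 reads]
#2 VA=0x44320E011 (r,kernel):
  L0: frame=0x1A idx=17 entry=0x2A007 [P=1 RW=1 US=1 PS=0]
  L1: frame=0x2A idx=25 entry=0x2D007 [P=1 RW=1 US=1 PS=0]
  L2: frame=0x2D idx=14 entry=0x2F007 [P=1 RW=1 US=1 PS=0]
  ⇒ phys 0x2F011  [3 reads]
#3 VA=0x18220F7B7 (r,kernel):
  L0: frame=0x1A idx=6 entry=0x31007 [P=1 RW=1 US=1 PS=0]
  L1: frame=0x31 idx=17 entry=0x32007 [P=1 RW=1 US=1 PS=0]
  L2: frame=0x32 idx=15 entry=0x33007 [P=1 RW=1 US=1 PS=0]
  ⇒ phys 0x337B7  [3 reads]
#4 VA=0x5C12175B7 (w,kernel):
  L0: frame=0x1A idx=23 entry=0x35007 [P=1 RW=1 US=1 PS=0]
  L1: frame=0x35 idx=9 entry=0x38007 [P=1 RW=1 US=1 PS=0]
  L2: frame=0x38 idx=23 entry=0x3A007 [P=1 RW=1 US=1 PS=0]
  ⇒ phys 0x3A5B7  [3 reads]
#5 VA=0x6006074CB (r,user):
  L0: frame=0x1A idx=24 entry=0x3D007 [P=1 RW=1 US=1 PS=0]
  L1: frame=0x3D idx=3 entry=0x40007 [P=1 RW=1 US=1 PS=0]
  L2: frame=0x40 idx=7 entry=0x42007 [P=1 RW=1 US=1 PS=0]
  ⇒ phys 0x424CB  [3 reads]

Entries read for #4: 3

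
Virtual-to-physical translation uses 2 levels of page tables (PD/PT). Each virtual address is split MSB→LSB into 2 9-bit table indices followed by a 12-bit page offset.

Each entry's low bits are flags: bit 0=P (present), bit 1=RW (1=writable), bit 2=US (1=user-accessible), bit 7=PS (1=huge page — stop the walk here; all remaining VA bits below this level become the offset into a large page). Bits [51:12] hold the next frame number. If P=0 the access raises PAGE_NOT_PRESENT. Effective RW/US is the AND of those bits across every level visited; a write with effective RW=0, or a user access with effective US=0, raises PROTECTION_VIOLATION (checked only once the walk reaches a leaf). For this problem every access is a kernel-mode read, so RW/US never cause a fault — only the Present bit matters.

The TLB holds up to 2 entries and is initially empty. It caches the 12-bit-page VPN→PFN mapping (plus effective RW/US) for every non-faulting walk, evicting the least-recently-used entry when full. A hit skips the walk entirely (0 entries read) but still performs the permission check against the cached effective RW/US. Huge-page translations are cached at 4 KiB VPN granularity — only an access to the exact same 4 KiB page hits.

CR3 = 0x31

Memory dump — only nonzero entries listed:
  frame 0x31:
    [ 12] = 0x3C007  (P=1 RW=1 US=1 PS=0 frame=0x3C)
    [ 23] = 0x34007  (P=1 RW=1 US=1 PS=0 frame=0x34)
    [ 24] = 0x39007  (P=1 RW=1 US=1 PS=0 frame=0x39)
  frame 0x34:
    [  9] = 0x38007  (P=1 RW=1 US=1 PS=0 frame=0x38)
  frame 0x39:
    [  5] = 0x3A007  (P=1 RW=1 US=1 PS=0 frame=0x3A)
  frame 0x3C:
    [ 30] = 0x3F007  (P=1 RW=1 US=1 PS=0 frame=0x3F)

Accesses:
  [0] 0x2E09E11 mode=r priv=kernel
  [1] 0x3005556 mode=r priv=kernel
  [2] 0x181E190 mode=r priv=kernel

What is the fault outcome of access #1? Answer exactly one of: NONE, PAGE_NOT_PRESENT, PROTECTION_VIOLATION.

Trace:
#0 VA=0x2E09E11 (r,kernel):
  L0 @0x31[23] → 0x34007  P=1,RW=1,US=1,PS=0
  L1 @0x34[9] → 0x38007  P=1,RW=1,US=1,PS=0
  → PA=0x38E11  (2 entries read)
#1 VA=0x3005556 (r,kernel):
  L0 @0x31[24] → 0x39007  P=1,RW=1,US=1,PS=0
  L1 @0x39[5] → 0x3A007  P=1,RW=1,US=1,PS=0
  → PA=0x3A556  (2 entries read)
#2 VA=0x181E190 (r,kernel):
  L0 @0x31[12] → 0x3C007  P=1,RW=1,US=1,PS=0
  L1 @0x3C[30] → 0x3F007  P=1,RW=1,US=1,PS=0
  → PA=0x3F190  (2 entries read)

Access #1 fault: NONE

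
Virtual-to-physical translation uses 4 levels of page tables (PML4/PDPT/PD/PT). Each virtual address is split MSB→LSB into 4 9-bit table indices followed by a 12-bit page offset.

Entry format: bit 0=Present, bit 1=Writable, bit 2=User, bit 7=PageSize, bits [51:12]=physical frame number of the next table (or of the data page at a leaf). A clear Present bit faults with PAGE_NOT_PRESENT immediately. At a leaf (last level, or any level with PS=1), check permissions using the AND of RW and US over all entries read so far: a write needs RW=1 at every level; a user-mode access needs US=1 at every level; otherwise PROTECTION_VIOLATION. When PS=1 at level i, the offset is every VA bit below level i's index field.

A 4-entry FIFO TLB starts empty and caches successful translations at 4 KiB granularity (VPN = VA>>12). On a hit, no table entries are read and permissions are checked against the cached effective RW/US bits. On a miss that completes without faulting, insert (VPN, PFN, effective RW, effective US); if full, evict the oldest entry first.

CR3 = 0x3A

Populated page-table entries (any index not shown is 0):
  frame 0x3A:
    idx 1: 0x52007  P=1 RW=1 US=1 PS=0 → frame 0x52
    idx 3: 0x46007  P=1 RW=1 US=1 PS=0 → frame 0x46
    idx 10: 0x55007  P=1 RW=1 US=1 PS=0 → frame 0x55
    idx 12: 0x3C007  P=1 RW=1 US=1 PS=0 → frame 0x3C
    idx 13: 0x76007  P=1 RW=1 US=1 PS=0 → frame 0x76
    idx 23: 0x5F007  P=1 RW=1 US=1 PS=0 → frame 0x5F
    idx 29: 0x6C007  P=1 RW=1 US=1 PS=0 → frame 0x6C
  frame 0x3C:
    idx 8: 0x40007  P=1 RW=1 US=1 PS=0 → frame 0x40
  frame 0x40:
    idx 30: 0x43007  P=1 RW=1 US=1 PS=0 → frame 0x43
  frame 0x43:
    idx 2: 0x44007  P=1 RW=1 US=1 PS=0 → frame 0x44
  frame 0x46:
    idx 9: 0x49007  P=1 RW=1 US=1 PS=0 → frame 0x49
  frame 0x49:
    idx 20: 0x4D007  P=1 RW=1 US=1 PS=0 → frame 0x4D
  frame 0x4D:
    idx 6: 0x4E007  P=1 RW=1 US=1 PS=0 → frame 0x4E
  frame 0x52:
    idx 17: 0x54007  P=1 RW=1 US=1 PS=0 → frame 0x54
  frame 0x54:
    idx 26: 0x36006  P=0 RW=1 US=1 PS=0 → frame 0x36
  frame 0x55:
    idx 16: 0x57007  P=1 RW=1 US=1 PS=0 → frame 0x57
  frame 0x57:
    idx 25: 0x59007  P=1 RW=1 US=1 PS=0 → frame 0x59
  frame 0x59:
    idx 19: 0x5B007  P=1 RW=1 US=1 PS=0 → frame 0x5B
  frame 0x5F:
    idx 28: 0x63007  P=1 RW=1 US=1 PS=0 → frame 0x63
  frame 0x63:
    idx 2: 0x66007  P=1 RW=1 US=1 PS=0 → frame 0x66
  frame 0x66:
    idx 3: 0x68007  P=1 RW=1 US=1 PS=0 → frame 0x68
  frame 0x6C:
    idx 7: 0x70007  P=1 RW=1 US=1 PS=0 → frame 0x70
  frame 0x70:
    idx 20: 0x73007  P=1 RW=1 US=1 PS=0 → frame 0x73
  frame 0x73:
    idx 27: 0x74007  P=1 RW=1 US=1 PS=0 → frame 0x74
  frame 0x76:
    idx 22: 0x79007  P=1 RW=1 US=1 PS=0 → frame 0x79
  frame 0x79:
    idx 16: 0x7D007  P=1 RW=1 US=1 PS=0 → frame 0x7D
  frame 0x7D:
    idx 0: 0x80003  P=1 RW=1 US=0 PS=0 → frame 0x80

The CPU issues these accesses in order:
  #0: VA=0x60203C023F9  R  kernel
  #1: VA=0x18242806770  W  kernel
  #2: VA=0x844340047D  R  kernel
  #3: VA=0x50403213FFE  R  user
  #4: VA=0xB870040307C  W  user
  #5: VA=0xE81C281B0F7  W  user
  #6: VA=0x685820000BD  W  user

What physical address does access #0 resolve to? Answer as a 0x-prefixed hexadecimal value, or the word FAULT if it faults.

Per-access translation:
#0 VA=0x60203C023F9 (r,kernel):
  L0 @0x3A[12] → 0x3C007  P=1,RW=1,US=1,PS=0
  L1 @0x3C[8] → 0x40007  P=1,RW=1,US=1,PS=0
  L2 @0x40[30] → 0x43007  P=1,RW=1,US=1,PS=0
  L3 @0x43[2] → 0x44007  P=1,RW=1,US=1,PS=0
  ⇒ phys 0x443F9  [4 reads]
#1 VA=0x18242806770 (w,kernel):
  L0 @0x3A[3] → 0x46007  P=1,RW=1,US=1,PS=0
  L1 @0x46[9] → 0x49007  P=1,RW=1,US=1,PS=0
  L2 @0x49[20] → 0x4D007  P=1,RW=1,US=1,PS=0
  L3 @0x4D[6] → 0x4E007  P=1,RW=1,US=1,PS=0
  ⇒ phys 0x4E770  [4 reads]
#2 VA=0x844340047D (r,kernel):
  L0 @0x3A[1] → 0x52007  P=1,RW=1,US=1,PS=0
  L1 @0x52[17] → 0x54007  P=1,RW=1,US=1,PS=0
  L2 @0x54[26] → 0x36006  P=0,RW=1,US=1,PS=0
  ⇒ fault: PAGE_NOT_PRESENT  — 3 lookups
#3 VA=0x50403213FFE (r,user):
  L0 @0x3A[10] → 0x55007  P=1,RW=1,US=1,PS=0
  L1 @0x55[16] → 0x57007  P=1,RW=1,US=1,PS=0
  L2 @0x57[25] → 0x59007  P=1,RW=1,US=1,PS=0
  L3 @0x59[19] → 0x5B007  P=1,RW=1,US=1,PS=0
  ⇒ phys 0x5BFFE  [4 reads]
#4 VA=0xB870040307C (w,user):
  L0 @0x3A[23] → 0x5F007  P=1,RW=1,US=1,PS=0
  L1 @0x5F[28] → 0x63007  P=1,RW=1,US=1,PS=0
  L2 @0x63[2] → 0x66007  P=1,RW=1,US=1,PS=0
  L3 @0x66[3] → 0x68007  P=1,RW=1,US=1,PS=0
  ⇒ phys 0x6807C  [4 reads]
#5 VA=0xE81C281B0F7 (w,user):
  L0 @0x3A[29] → 0x6C007  P=1,RW=1,US=1,PS=0
  L1 @0x6C[7] → 0x70007  P=1,RW=1,US=1,PS=0
  L2 @0x70[20] → 0x73007  P=1,RW=1,US=1,PS=0
  L3 @0x73[27] → 0x74007  P=1,RW=1,US=1,PS=0
  ⇒ phys 0x740F7  [4 reads]
#6 VA=0x685820000BD (w,user):
  L0 @0x3A[13] → 0x76007  P=1,RW=1,US=1,PS=0
  L1 @0x76[22] → 0x79007  P=1,RW=1,US=1,PS=0
  L2 @0x79[16] → 0x7D007  P=1,RW=1,US=1,PS=0
  L3 @0x7D[0] → 0x80003  P=1,RW=1,US=0,PS=0
  ⇒ fault: PROTECTION_VIOLATION  — 4 lookups

Access #0 PA: 0x443F9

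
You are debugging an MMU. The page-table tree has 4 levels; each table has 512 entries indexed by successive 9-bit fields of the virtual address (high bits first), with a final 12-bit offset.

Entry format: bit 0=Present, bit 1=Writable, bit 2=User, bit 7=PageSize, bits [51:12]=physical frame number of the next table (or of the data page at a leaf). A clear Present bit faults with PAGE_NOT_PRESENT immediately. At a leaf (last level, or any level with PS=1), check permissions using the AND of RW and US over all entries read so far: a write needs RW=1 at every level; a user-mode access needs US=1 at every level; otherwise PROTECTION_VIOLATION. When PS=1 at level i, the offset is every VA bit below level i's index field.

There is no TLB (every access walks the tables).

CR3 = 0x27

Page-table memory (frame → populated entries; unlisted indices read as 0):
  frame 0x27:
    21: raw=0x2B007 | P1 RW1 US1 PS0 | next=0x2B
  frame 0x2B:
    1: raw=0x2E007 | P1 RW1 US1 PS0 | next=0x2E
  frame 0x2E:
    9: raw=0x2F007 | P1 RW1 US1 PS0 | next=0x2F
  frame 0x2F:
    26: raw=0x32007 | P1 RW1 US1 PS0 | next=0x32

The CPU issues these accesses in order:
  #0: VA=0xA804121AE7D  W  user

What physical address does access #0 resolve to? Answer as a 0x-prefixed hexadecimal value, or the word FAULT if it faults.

Trace:
#0 VA=0xA804121AE7D (w,user):
  L0 @0x27[21] → 0x2B007  P=1,RW=1,US=1,PS=0
  L1 @0x2B[1] → 0x2E007  P=1,RW=1,US=1,PS=0
  L2 @0x2E[9] → 0x2F007  P=1,RW=1,US=1,PS=0
  L3 @0x2F[26] → 0x32007  P=1,RW=1,US=1,PS=0
  ✓ 0x32E7D  — 4 lookups

Access #0 PA: 0x32E7D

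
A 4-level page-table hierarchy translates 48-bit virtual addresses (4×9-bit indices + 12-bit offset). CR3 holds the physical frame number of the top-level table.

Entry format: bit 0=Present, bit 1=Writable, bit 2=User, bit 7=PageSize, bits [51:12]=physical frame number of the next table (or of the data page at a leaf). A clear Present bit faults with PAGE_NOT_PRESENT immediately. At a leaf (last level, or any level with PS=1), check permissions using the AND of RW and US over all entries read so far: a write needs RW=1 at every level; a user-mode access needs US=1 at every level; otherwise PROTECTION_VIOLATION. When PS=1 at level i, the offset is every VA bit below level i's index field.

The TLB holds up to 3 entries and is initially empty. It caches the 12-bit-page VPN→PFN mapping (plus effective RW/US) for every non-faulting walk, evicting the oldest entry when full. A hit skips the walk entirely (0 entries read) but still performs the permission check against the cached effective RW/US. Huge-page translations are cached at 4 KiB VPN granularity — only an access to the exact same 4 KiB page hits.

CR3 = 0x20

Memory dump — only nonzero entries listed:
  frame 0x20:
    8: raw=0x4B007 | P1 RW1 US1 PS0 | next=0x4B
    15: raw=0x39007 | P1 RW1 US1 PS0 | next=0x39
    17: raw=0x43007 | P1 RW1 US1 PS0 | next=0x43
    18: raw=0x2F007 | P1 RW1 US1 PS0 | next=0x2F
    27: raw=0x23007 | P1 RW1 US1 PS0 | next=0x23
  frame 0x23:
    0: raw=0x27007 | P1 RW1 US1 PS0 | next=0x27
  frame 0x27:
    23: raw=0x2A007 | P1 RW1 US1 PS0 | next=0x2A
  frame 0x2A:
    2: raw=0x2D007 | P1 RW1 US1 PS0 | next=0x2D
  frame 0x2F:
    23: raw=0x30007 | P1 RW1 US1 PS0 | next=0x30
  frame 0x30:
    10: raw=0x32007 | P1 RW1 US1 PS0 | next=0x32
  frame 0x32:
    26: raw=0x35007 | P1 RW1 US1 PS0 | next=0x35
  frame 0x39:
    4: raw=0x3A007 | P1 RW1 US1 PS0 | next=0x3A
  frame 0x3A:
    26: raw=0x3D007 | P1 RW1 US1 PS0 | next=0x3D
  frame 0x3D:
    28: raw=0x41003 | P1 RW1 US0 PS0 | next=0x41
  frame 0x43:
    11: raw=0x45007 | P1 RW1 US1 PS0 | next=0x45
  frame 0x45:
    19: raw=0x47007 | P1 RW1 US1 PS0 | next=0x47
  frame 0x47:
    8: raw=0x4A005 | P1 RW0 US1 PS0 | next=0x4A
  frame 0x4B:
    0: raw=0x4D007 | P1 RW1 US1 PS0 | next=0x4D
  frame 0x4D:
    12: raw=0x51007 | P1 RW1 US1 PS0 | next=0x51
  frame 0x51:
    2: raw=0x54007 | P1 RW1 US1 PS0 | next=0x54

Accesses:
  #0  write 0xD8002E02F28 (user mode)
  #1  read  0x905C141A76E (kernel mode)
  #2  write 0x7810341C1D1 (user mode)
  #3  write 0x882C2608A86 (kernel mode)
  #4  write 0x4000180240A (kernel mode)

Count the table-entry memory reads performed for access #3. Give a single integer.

Per-access translation:
#0 VA=0xD8002E02F28 (w,user):
  lvl0: tbl 0x20, slot 27 ⇒ 0x23007 (P1/RW1/US1/PS0)
  lvl1: tbl 0x23, slot 0 ⇒ 0x27007 (P1/RW1/US1/PS0)
  lvl2: tbl 0x27, slot 23 ⇒ 0x2A007 (P1/RW1/US1/PS0)
  lvl3: tbl 0x2A, slot 2 ⇒ 0x2D007 (P1/RW1/US1/PS0)
  ⇒ phys 0x2DF28  [4 reads]
#1 VA=0x905C141A76E (r,kernel):
  lvl0: tbl 0x20, slot 18 ⇒ 0x2F007 (P1/RW1/US1/PS0)
  lvl1: tbl 0x2F, slot 23 ⇒ 0x30007 (P1/RW1/US1/PS0)
  lvl2: tbl 0x30, slot 10 ⇒ 0x32007 (P1/RW1/US1/PS0)
  lvl3: tbl 0x32, slot 26 ⇒ 0x35007 (P1/RW1/US1/PS0)
  ⇒ phys 0x3576E  [4 reads]
#2 VA=0x7810341C1D1 (w,user):
  lvl0: tbl 0x20, slot 15 ⇒ 0x39007 (P1/RW1/US1/PS0)
  lvl1: tbl 0x39, slot 4 ⇒ 0x3A007 (P1/RW1/US1/PS0)
  lvl2: tbl 0x3A, slot 26 ⇒ 0x3D007 (P1/RW1/US1/PS0)
  lvl3: tbl 0x3D, slot 28 ⇒ 0x41003 (P1/RW1/US0/PS0)
  ⇒ fault: PROTECTION_VIOLATION  — 4 lookups
#3 VA=0x882C2608A86 (w,kernel):
  lvl0: tbl 0x20, slot 17 ⇒ 0x43007 (P1/RW1/US1/PS0)
  lvl1: tbl 0x43, slot 11 ⇒ 0x45007 (P1/RW1/US1/PS0)
  lvl2: tbl 0x45, slot 19 ⇒ 0x47007 (P1/RW1/US1/PS0)
  lvl3: tbl 0x47, slot 8 ⇒ 0x4A005 (P1/RW0/US1/PS0)
  ⇒ fault: PROTECTION_VIOLATION  — 4 lookups
#4 VA=0x4000180240A (w,kernel):
  lvl0: tbl 0x20, slot 8 ⇒ 0x4B007 (P1/RW1/US1/PS0)
  lvl1: tbl 0x4B, slot 0 ⇒ 0x4D007 (P1/RW1/US1/PS0)
  lvl2: tbl 0x4D, slot 12 ⇒ 0x51007 (P1/RW1/US1/PS0)
  lvl3: tbl 0x51, slot 2 ⇒ 0x54007 (P1/RW1/US1/PS0)
  ⇒ phys 0x5440A  [4 reads]

Entries read for #3: 4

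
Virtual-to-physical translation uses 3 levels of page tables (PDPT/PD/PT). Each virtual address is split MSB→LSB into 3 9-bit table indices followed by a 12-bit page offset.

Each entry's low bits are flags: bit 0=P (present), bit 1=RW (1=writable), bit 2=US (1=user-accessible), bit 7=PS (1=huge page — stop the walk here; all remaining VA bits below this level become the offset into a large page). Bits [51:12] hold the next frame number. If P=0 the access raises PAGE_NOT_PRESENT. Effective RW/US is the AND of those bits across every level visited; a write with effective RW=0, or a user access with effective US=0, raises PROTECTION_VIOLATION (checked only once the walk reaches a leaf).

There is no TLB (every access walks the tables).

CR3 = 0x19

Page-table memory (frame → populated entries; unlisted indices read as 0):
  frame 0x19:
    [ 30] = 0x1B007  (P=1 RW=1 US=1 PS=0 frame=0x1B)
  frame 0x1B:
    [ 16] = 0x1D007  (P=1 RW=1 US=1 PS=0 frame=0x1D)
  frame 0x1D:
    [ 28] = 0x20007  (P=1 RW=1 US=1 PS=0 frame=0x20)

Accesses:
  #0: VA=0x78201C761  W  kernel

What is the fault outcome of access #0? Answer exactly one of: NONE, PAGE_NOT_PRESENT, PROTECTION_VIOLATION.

Per-access translation:
#0 VA=0x78201C761 (w,kernel):
  L0: frame=0x19 idx=30 entry=0x1B007 [P=1 RW=1 US=1 PS=0]
  L1: frame=0x1B idx=16 entry=0x1D007 [P=1 RW=1 US=1 PS=0]
  L2: frame=0x1D idx=28 entry=0x20007 [P=1 RW=1 US=1 PS=0]
  ⇒ phys 0x20761  [3 reads]

Access #0 fault: NONE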